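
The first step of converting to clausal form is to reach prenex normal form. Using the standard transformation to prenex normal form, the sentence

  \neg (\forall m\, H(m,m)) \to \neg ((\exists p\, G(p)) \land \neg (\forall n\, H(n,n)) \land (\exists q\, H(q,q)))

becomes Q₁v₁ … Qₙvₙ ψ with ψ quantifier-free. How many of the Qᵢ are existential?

0

Eliminate → and ↔ using ¬ and ∨.
  \neg \neg (\forall m\, H(m,m)) \lor \neg ((\exists p\, G(p)) \land \neg (\forall n\, H(n,n)) \land (\exists q\, H(q,q)))
Drive negations inward (¬∀x A ≡ ∃x ¬A, ¬∃x A ≡ ∀x ¬A, De Morgan for ∧/∨):
  (\forall m\, H(m,m)) \lor (\forall p\, \neg G(p)) \lor (\forall n\, H(n,n)) \lor (\forall q\, \neg H(q,q))
All bound variables are already distinct, so no renaming is needed.
Finally move all quantifiers to the prefix:
  \forall m\, \forall p\, \forall n\, \forall q\, (H(m,m) \lor \neg G(p) \lor H(n,n) \lor \neg H(q,q))
The prefix is \forall m \forall p \forall n \forall q: 4 universal, 0 existential.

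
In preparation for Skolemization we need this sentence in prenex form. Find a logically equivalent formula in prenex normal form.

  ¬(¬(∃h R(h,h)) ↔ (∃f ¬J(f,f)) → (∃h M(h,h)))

∀h ∃f ∀y ∀u ∃u1 ∃v (¬R(h,h) ∧ ¬J(f,f) ∧ ¬M(y,y) ∨ (J(u,u) ∨ M(u1,u1)) ∧ R(v,v))

Eliminate → and ↔ using ¬ and ∨; A ↔ B as (¬A ∨ B) ∧ (¬B ∨ A).
  ¬((¬¬(∃h R(h,h)) ∨ ¬(∃f ¬J(f,f)) ∨ (∃h M(h,h))) ∧ (¬(¬(∃f ¬J(f,f)) ∨ (∃h M(h,h))) ∨ ¬(∃h R(h,h))))
Move each ¬ inward, flipping quantifiers it crosses:
  (∀h ¬R(h,h)) ∧ (∃f ¬J(f,f)) ∧ (∀h ¬M(h,h)) ∨ ((∀f J(f,f)) ∨ (∃h M(h,h))) ∧ (∃h R(h,h))
Give each quantifier a distinct variable: h↦y, f↦u, h↦u1, h↦v.
  (∀h ¬R(h,h)) ∧ (∃f ¬J(f,f)) ∧ (∀y ¬M(y,y)) ∨ ((∀u J(u,u)) ∨ (∃u1 M(u1,u1))) ∧ (∃v R(v,v))
Extract every quantifier outward, since the variables are now distinct and don't occur free across branches:
  ∀h ∃f ∀y ∀u ∃u1 ∃v (¬R(h,h) ∧ ¬J(f,f) ∧ ¬M(y,y) ∨ (J(u,u) ∨ M(u1,u1)) ∧ R(v,v))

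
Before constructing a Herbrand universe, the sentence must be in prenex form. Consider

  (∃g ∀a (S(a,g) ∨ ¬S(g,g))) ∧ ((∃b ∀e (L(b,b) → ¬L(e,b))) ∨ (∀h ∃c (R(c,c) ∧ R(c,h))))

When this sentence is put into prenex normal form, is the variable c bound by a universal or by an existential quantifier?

existential

Eliminate → and ↔ using ¬ and ∨.
  (∃g ∀a (S(a,g) ∨ ¬S(g,g))) ∧ ((∃b ∀e (¬L(b,b) ∨ ¬L(e,b))) ∨ (∀h ∃c (R(c,c) ∧ R(c,h))))
Extract every quantifier outward, since the variables are now distinct and don't occur free across branches:
  ∃g ∀a ∃b ∀e ∀h ∃c ((S(a,g) ∨ ¬S(g,g)) ∧ (¬L(b,b) ∨ ¬L(e,b) ∨ R(c,c) ∧ R(c,h)))
The quantifier ∃c sits under an even number of negations (counting the antecedent side of each →), so it remains existential.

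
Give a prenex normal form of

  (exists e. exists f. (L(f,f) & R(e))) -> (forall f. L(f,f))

First replace A → B with ¬A ∨ B.
  ~(exists e. exists f. (L(f,f) & R(e))) | (forall f. L(f,f))
Push ¬ through the quantifiers and connectives to reach negation normal form:
  (forall e. forall f. (~L(f,f) | ~R(e))) | (forall f. L(f,f))
Standardize variables apart so no two quantifiers bind the same name: f↦a.
  (forall e. forall f. (~L(f,f) | ~R(e))) | (forall a. L(a,a))
Finally move all quantifiers to the prefix:
  forall e. forall f. forall a. (~L(f,f) | ~R(e) | L(a,a))

forall e. forall f. forall a. (~L(f,f) | ~R(e) | L(a,a))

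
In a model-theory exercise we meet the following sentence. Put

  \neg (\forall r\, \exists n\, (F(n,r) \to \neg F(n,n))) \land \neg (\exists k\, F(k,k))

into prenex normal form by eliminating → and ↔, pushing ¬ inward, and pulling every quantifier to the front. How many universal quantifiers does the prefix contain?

Eliminate → and ↔ using ¬ and ∨.
  \neg (\forall r\, \exists n\, (\neg F(n,r) \lor \neg F(n,n))) \land \neg (\exists k\, F(k,k))
Drive negations inward (¬∀x A ≡ ∃x ¬A, ¬∃x A ≡ ∀x ¬A, De Morgan for ∧/∨):
  (\exists r\, \forall n\, (F(n,r) \land F(n,n))) \land (\forall k\, \neg F(k,k))
All bound variables are already distinct, so no renaming is needed.
Extract every quantifier outward, since the variables are now distinct and don't occur free across branches:
  \exists r\, \forall n\, \forall k\, (F(n,r) \land F(n,n) \land \neg F(k,k))
The prefix is \exists r \forall n \forall k: 2 universal, 1 existential.

2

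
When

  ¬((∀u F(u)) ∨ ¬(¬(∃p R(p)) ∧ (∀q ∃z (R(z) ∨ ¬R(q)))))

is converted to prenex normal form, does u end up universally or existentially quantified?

Move each ¬ inward, flipping quantifiers it crosses:
  (∃u ¬F(u)) ∧ (∀p ¬R(p)) ∧ (∀q ∃z (R(z) ∨ ¬R(q)))
Extract every quantifier outward, since the variables are now distinct and don't occur free across branches:
  ∃u ∀p ∀q ∃z (¬F(u) ∧ ¬R(p) ∧ (R(z) ∨ ¬R(q)))
The quantifier ∀u sits under an odd number of negations, so it flips to ∃u.

existential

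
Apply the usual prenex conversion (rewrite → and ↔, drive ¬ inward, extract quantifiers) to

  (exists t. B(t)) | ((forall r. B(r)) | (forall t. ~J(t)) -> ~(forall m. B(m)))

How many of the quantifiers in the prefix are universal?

0

First replace A → B with ¬A ∨ B.
  (exists t. B(t)) | ~((forall r. B(r)) | (forall t. ~J(t))) | ~(forall m. B(m))
Push ¬ through the quantifiers and connectives to reach negation normal form:
  (exists t. B(t)) | (exists r. ~B(r)) & (exists t. J(t)) | (exists m. ~B(m))
Standardize variables apart so no two quantifiers bind the same name: t↦v1.
  (exists t. B(t)) | (exists r. ~B(r)) & (exists v1. J(v1)) | (exists m. ~B(m))
Pull the quantifiers to the front (each side's bound variable is not free in the other side):
  exists t. exists r. exists v1. exists m. (B(t) | ~B(r) & J(v1) | ~B(m))
The prefix is exists t exists r exists v1 exists m: 0 universal, 4 existential.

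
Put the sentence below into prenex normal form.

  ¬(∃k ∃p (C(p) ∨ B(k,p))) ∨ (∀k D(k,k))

∀k ∀p ∀u (¬C(p) ∧ ¬B(k,p) ∨ D(u,u))

Drive negations inward (¬∀x A ≡ ∃x ¬A, ¬∃x A ≡ ∀x ¬A, De Morgan for ∧/∨):
  (∀k ∀p (¬C(p) ∧ ¬B(k,p))) ∨ (∀k D(k,k))
Standardize variables apart so no two quantifiers bind the same name: k↦u.
  (∀k ∀p (¬C(p) ∧ ¬B(k,p))) ∨ (∀u D(u,u))
Finally move all quantifiers to the prefix:
  ∀k ∀p ∀u (¬C(p) ∧ ¬B(k,p) ∨ D(u,u))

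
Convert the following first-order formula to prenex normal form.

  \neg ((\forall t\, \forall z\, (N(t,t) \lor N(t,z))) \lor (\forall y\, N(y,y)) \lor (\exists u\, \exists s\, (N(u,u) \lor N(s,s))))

\exists t\, \exists z\, \exists y\, \forall u\, \forall s\, (\neg N(t,t) \land \neg N(t,z) \land \neg N(y,y) \land \neg N(u,u) \land \neg N(s,s))

Drive negations inward (¬∀x A ≡ ∃x ¬A, ¬∃x A ≡ ∀x ¬A, De Morgan for ∧/∨):
  (\exists t\, \exists z\, (\neg N(t,t) \land \neg N(t,z))) \land (\exists y\, \neg N(y,y)) \land (\forall u\, \forall s\, (\neg N(u,u) \land \neg N(s,s)))
Finally move all quantifiers to the prefix:
  \exists t\, \exists z\, \exists y\, \forall u\, \forall s\, (\neg N(t,t) \land \neg N(t,z) \land \neg N(y,y) \land \neg N(u,u) \land \neg N(s,s))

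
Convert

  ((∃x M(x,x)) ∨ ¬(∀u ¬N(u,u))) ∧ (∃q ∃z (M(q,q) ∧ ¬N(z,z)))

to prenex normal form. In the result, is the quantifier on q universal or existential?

existential

Drive negations inward (¬∀x A ≡ ∃x ¬A, ¬∃x A ≡ ∀x ¬A, De Morgan for ∧/∨):
  ((∃x M(x,x)) ∨ (∃u N(u,u))) ∧ (∃q ∃z (M(q,q) ∧ ¬N(z,z)))
All bound variables are already distinct, so no renaming is needed.
Finally move all quantifiers to the prefix:
  ∃x ∃u ∃q ∃z ((M(x,x) ∨ N(u,u)) ∧ M(q,q) ∧ ¬N(z,z))
The quantifier ∃q sits under an even number of negations, so it remains existential.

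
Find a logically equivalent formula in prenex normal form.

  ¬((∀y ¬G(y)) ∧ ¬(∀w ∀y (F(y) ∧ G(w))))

∃y ∀w ∀u (G(y) ∨ F(u) ∧ G(w))

Push ¬ through the quantifiers and connectives to reach negation normal form:
  (∃y G(y)) ∨ (∀w ∀y (F(y) ∧ G(w)))
Give each quantifier a distinct variable: y↦u.
  (∃y G(y)) ∨ (∀w ∀u (F(u) ∧ G(w)))
Finally move all quantifiers to the prefix:
  ∃y ∀w ∀u (G(y) ∨ F(u) ∧ G(w))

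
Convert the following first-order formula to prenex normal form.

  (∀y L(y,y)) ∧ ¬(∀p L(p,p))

Push ¬ through the quantifiers and connectives to reach negation normal form:
  (∀y L(y,y)) ∧ (∃p ¬L(p,p))
All bound variables are already distinct, so no renaming is needed.
Pull the quantifiers to the front (each side's bound variable is not free in the other side):
  ∀y ∃p (L(y,y) ∧ ¬L(p,p))

∀y ∃p (L(y,y) ∧ ¬L(p,p))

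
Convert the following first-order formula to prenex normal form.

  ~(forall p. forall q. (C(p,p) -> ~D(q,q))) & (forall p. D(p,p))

First replace A → B with ¬A ∨ B.
  ~(forall p. forall q. (~C(p,p) | ~D(q,q))) & (forall p. D(p,p))
Push ¬ through the quantifiers and connectives to reach negation normal form:
  (exists p. exists q. (C(p,p) & D(q,q))) & (forall p. D(p,p))
Rename bound variables to avoid capture: p↦u.
  (exists p. exists q. (C(p,p) & D(q,q))) & (forall u. D(u,u))
Finally move all quantifiers to the prefix:
  exists p. exists q. forall u. (C(p,p) & D(q,q) & D(u,u))

exists p. exists q. forall u. (C(p,p) & D(q,q) & D(u,u))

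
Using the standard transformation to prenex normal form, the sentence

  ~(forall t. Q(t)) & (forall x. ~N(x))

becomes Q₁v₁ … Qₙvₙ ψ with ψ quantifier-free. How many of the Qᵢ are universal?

1

Drive negations inward (¬∀x A ≡ ∃x ¬A, ¬∃x A ≡ ∀x ¬A, De Morgan for ∧/∨):
  (exists t. ~Q(t)) & (forall x. ~N(x))
All bound variables are already distinct, so no renaming is needed.
Finally move all quantifiers to the prefix:
  exists t. forall x. (~Q(t) & ~N(x))
The prefix is exists t forall x: 1 universal, 1 existential.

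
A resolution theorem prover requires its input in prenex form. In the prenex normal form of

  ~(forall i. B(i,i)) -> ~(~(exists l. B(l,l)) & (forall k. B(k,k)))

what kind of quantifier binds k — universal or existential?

existential

Rewrite implications/biconditionals: A → B as ¬A ∨ B.
  ~~(forall i. B(i,i)) | ~(~(exists l. B(l,l)) & (forall k. B(k,k)))
Push ¬ through the quantifiers and connectives to reach negation normal form:
  (forall i. B(i,i)) | (exists l. B(l,l)) | (exists k. ~B(k,k))
All bound variables are already distinct, so no renaming is needed.
Pull the quantifiers to the front (each side's bound variable is not free in the other side):
  forall i. exists l. exists k. (B(i,i) | B(l,l) | ~B(k,k))
The quantifier forall k sits under an odd number of negations (counting the antecedent side of each →), so it flips to exists k.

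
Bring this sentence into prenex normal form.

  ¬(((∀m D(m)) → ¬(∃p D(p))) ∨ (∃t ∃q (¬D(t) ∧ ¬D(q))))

∀m ∃p ∀t ∀q (D(m) ∧ D(p) ∧ (D(t) ∨ D(q)))

First replace A → B with ¬A ∨ B.
  ¬(¬(∀m D(m)) ∨ ¬(∃p D(p)) ∨ (∃t ∃q (¬D(t) ∧ ¬D(q))))
Push ¬ through the quantifiers and connectives to reach negation normal form:
  (∀m D(m)) ∧ (∃p D(p)) ∧ (∀t ∀q (D(t) ∨ D(q)))
All bound variables are already distinct, so no renaming is needed.
Pull the quantifiers to the front (each side's bound variable is not free in the other side):
  ∀m ∃p ∀t ∀q (D(m) ∧ D(p) ∧ (D(t) ∨ D(q)))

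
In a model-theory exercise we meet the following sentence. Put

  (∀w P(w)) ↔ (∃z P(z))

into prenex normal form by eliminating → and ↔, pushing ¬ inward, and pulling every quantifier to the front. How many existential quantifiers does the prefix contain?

Rewrite implications/biconditionals: A → B as ¬A ∨ B; A ↔ B as (¬A ∨ B) ∧ (¬B ∨ A).
  (¬(∀w P(w)) ∨ (∃z P(z))) ∧ (¬(∃z P(z)) ∨ (∀w P(w)))
Drive negations inward (¬∀x A ≡ ∃x ¬A, ¬∃x A ≡ ∀x ¬A, De Morgan for ∧/∨):
  ((∃w ¬P(w)) ∨ (∃z P(z))) ∧ ((∀z ¬P(z)) ∨ (∀w P(w)))
Standardize variables apart so no two quantifiers bind the same name: z↦z1, w↦x1.
  ((∃w ¬P(w)) ∨ (∃z P(z))) ∧ ((∀z1 ¬P(z1)) ∨ (∀x1 P(x1)))
Pull the quantifiers to the front (each side's bound variable is not free in the other side):
  ∃w ∃z ∀z1 ∀x1 ((¬P(w) ∨ P(z)) ∧ (¬P(z1) ∨ P(x1)))
The prefix is ∃w ∃z ∀z1 ∀x1: 2 universal, 2 existential.

2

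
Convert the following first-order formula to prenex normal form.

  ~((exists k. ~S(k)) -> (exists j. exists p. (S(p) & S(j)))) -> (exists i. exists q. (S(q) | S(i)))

forall k. exists j. exists p. exists i. exists q. (S(k) | S(p) & S(j) | S(q) | S(i))

First replace A → B with ¬A ∨ B.
  ~~(~(exists k. ~S(k)) | (exists j. exists p. (S(p) & S(j)))) | (exists i. exists q. (S(q) | S(i)))
Drive negations inward (¬∀x A ≡ ∃x ¬A, ¬∃x A ≡ ∀x ¬A, De Morgan for ∧/∨):
  (forall k. S(k)) | (exists j. exists p. (S(p) & S(j))) | (exists i. exists q. (S(q) | S(i)))
Finally move all quantifiers to the prefix:
  forall k. exists j. exists p. exists i. exists q. (S(k) | S(p) & S(j) | S(q) | S(i))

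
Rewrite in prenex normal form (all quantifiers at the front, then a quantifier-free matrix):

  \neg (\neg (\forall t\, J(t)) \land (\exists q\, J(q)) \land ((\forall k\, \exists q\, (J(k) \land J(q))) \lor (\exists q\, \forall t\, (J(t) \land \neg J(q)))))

\forall t\, \forall q\, \exists k\, \forall z\, \forall z1\, \exists u1\, (J(t) \lor \neg J(q) \lor (\neg J(k) \lor \neg J(z)) \land (\neg J(u1) \lor J(z1)))

Push ¬ through the quantifiers and connectives to reach negation normal form:
  (\forall t\, J(t)) \lor (\forall q\, \neg J(q)) \lor (\exists k\, \forall q\, (\neg J(k) \lor \neg J(q))) \land (\forall q\, \exists t\, (\neg J(t) \lor J(q)))
Standardize variables apart so no two quantifiers bind the same name: q↦z, q↦z1, t↦u1.
  (\forall t\, J(t)) \lor (\forall q\, \neg J(q)) \lor (\exists k\, \forall z\, (\neg J(k) \lor \neg J(z))) \land (\forall z1\, \exists u1\, (\neg J(u1) \lor J(z1)))
Extract every quantifier outward, since the variables are now distinct and don't occur free across branches:
  \forall t\, \forall q\, \exists k\, \forall z\, \forall z1\, \exists u1\, (J(t) \lor \neg J(q) \lor (\neg J(k) \lor \neg J(z)) \land (\neg J(u1) \lor J(z1)))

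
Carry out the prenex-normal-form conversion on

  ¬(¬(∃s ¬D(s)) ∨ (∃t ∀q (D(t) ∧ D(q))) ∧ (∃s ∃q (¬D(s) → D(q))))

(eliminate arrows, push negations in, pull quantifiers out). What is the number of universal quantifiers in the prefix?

3

Eliminate → and ↔ using ¬ and ∨.
  ¬(¬(∃s ¬D(s)) ∨ (∃t ∀q (D(t) ∧ D(q))) ∧ (∃s ∃q (¬¬D(s) ∨ D(q))))
Drive negations inward (¬∀x A ≡ ∃x ¬A, ¬∃x A ≡ ∀x ¬A, De Morgan for ∧/∨):
  (∃s ¬D(s)) ∧ ((∀t ∃q (¬D(t) ∨ ¬D(q))) ∨ (∀s ∀q (¬D(s) ∧ ¬D(q))))
Standardize variables apart so no two quantifiers bind the same name: s↦v1, q↦u.
  (∃s ¬D(s)) ∧ ((∀t ∃q (¬D(t) ∨ ¬D(q))) ∨ (∀v1 ∀u (¬D(v1) ∧ ¬D(u))))
Pull the quantifiers to the front (each side's bound variable is not free in the other side):
  ∃s ∀t ∃q ∀v1 ∀u (¬D(s) ∧ (¬D(t) ∨ ¬D(q) ∨ ¬D(v1) ∧ ¬D(u)))
The prefix is ∃s ∀t ∃q ∀v1 ∀u: 3 universal, 2 existential.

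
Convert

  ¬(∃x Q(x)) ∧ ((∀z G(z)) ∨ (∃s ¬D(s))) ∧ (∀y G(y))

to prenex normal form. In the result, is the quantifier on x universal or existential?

Push ¬ through the quantifiers and connectives to reach negation normal form:
  (∀x ¬Q(x)) ∧ ((∀z G(z)) ∨ (∃s ¬D(s))) ∧ (∀y G(y))
Extract every quantifier outward, since the variables are now distinct and don't occur free across branches:
  ∀x ∀z ∃s ∀y (¬Q(x) ∧ (G(z) ∨ ¬D(s)) ∧ G(y))
The quantifier ∃x sits under an odd number of negations, so it flips to ∀x.

universal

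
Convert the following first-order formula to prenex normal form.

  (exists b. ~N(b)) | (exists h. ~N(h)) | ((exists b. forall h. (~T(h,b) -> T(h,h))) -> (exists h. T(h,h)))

exists b. exists h. forall c. exists z1. exists w1. (~N(b) | ~N(h) | ~T(z1,c) & ~T(z1,z1) | T(w1,w1))

First replace A → B with ¬A ∨ B.
  (exists b. ~N(b)) | (exists h. ~N(h)) | ~(exists b. forall h. (~~T(h,b) | T(h,h))) | (exists h. T(h,h))
Move each ¬ inward, flipping quantifiers it crosses:
  (exists b. ~N(b)) | (exists h. ~N(h)) | (forall b. exists h. (~T(h,b) & ~T(h,h))) | (exists h. T(h,h))
Give each quantifier a distinct variable: b↦c, h↦z1, h↦w1.
  (exists b. ~N(b)) | (exists h. ~N(h)) | (forall c. exists z1. (~T(z1,c) & ~T(z1,z1))) | (exists w1. T(w1,w1))
Finally move all quantifiers to the prefix:
  exists b. exists h. forall c. exists z1. exists w1. (~N(b) | ~N(h) | ~T(z1,c) & ~T(z1,z1) | T(w1,w1))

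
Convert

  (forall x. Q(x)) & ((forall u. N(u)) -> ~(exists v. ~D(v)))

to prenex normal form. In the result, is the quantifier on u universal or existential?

existential

Eliminate → and ↔ using ¬ and ∨.
  (forall x. Q(x)) & (~(forall u. N(u)) | ~(exists v. ~D(v)))
Drive negations inward (¬∀x A ≡ ∃x ¬A, ¬∃x A ≡ ∀x ¬A, De Morgan for ∧/∨):
  (forall x. Q(x)) & ((exists u. ~N(u)) | (forall v. D(v)))
All bound variables are already distinct, so no renaming is needed.
Extract every quantifier outward, since the variables are now distinct and don't occur free across branches:
  forall x. exists u. forall v. (Q(x) & (~N(u) | D(v)))
The quantifier forall u sits under an odd number of negations (counting the antecedent side of each →), so it flips to exists u.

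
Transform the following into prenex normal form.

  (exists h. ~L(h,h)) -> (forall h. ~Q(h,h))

First replace A → B with ¬A ∨ B.
  ~(exists h. ~L(h,h)) | (forall h. ~Q(h,h))
Move each ¬ inward, flipping quantifiers it crosses:
  (forall h. L(h,h)) | (forall h. ~Q(h,h))
Standardize variables apart so no two quantifiers bind the same name: h↦w1.
  (forall h. L(h,h)) | (forall w1. ~Q(w1,w1))
Finally move all quantifiers to the prefix:
  forall h. forall w1. (L(h,h) | ~Q(w1,w1))

forall h. forall w1. (L(h,h) | ~Q(w1,w1))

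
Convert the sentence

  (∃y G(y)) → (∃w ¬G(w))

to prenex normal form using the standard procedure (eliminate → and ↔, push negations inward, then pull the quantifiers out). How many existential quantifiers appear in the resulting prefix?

1

First replace A → B with ¬A ∨ B.
  ¬(∃y G(y)) ∨ (∃w ¬G(w))
Push ¬ through the quantifiers and connectives to reach negation normal form:
  (∀y ¬G(y)) ∨ (∃w ¬G(w))
All bound variables are already distinct, so no renaming is needed.
Pull the quantifiers to the front (each side's bound variable is not free in the other side):
  ∀y ∃w (¬G(y) ∨ ¬G(w))
The prefix is ∀y ∃w: 1 universal, 1 existential.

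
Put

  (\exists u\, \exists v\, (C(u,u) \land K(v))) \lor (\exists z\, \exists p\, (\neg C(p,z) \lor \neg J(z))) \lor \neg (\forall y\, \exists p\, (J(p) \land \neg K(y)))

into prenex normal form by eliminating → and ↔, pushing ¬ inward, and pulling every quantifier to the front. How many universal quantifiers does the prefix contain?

1

Push ¬ through the quantifiers and connectives to reach negation normal form:
  (\exists u\, \exists v\, (C(u,u) \land K(v))) \lor (\exists z\, \exists p\, (\neg C(p,z) \lor \neg J(z))) \lor (\exists y\, \forall p\, (\neg J(p) \lor K(y)))
Standardize variables apart so no two quantifiers bind the same name: p↦z1.
  (\exists u\, \exists v\, (C(u,u) \land K(v))) \lor (\exists z\, \exists p\, (\neg C(p,z) \lor \neg J(z))) \lor (\exists y\, \forall z1\, (\neg J(z1) \lor K(y)))
Pull the quantifiers to the front (each side's bound variable is not free in the other side):
  \exists u\, \exists v\, \exists z\, \exists p\, \exists y\, \forall z1\, (C(u,u) \land K(v) \lor \neg C(p,z) \lor \neg J(z) \lor \neg J(z1) \lor K(y))
The prefix is \exists u \exists v \exists z \exists p \exists y \forall z1: 1 universal, 5 existential.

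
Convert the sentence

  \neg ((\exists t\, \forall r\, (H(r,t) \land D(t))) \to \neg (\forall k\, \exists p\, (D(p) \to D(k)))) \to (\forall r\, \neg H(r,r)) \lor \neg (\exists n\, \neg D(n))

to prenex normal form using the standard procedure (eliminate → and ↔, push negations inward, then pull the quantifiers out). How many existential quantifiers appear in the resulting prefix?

2

Rewrite implications/biconditionals: A → B as ¬A ∨ B.
  \neg \neg (\neg (\exists t\, \forall r\, (H(r,t) \land D(t))) \lor \neg (\forall k\, \exists p\, (\neg D(p) \lor D(k)))) \lor (\forall r\, \neg H(r,r)) \lor \neg (\exists n\, \neg D(n))
Push ¬ through the quantifiers and connectives to reach negation normal form:
  (\forall t\, \exists r\, (\neg H(r,t) \lor \neg D(t))) \lor (\exists k\, \forall p\, (D(p) \land \neg D(k))) \lor (\forall r\, \neg H(r,r)) \lor (\forall n\, D(n))
Standardize variables apart so no two quantifiers bind the same name: r↦w.
  (\forall t\, \exists r\, (\neg H(r,t) \lor \neg D(t))) \lor (\exists k\, \forall p\, (D(p) \land \neg D(k))) \lor (\forall w\, \neg H(w,w)) \lor (\forall n\, D(n))
Extract every quantifier outward, since the variables are now distinct and don't occur free across branches:
  \forall t\, \exists r\, \exists k\, \forall p\, \forall w\, \forall n\, (\neg H(r,t) \lor \neg D(t) \lor D(p) \land \neg D(k) \lor \neg H(w,w) \lor D(n))
The prefix is \forall t \exists r \exists k \forall p \forall w \forall n: 4 universal, 2 existential.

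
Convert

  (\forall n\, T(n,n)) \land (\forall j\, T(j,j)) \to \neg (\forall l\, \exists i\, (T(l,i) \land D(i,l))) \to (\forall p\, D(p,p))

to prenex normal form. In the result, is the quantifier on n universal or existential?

existential

Rewrite implications/biconditionals: A → B as ¬A ∨ B.
  \neg ((\forall n\, T(n,n)) \land (\forall j\, T(j,j))) \lor \neg \neg (\forall l\, \exists i\, (T(l,i) \land D(i,l))) \lor (\forall p\, D(p,p))
Push ¬ through the quantifiers and connectives to reach negation normal form:
  (\exists n\, \neg T(n,n)) \lor (\exists j\, \neg T(j,j)) \lor (\forall l\, \exists i\, (T(l,i) \land D(i,l))) \lor (\forall p\, D(p,p))
All bound variables are already distinct, so no renaming is needed.
Pull the quantifiers to the front (each side's bound variable is not free in the other side):
  \exists n\, \exists j\, \forall l\, \exists i\, \forall p\, (\neg T(n,n) \lor \neg T(j,j) \lor T(l,i) \land D(i,l) \lor D(p,p))
The quantifier \forall n sits under an odd number of negations (counting the antecedent side of each →), so it flips to \exists n.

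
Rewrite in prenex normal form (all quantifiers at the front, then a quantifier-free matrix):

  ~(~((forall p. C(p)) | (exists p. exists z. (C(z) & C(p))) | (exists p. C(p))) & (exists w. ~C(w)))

Push ¬ through the quantifiers and connectives to reach negation normal form:
  (forall p. C(p)) | (exists p. exists z. (C(z) & C(p))) | (exists p. C(p)) | (forall w. C(w))
Rename bound variables to avoid capture: p↦x1, p↦u.
  (forall p. C(p)) | (exists x1. exists z. (C(z) & C(x1))) | (exists u. C(u)) | (forall w. C(w))
Extract every quantifier outward, since the variables are now distinct and don't occur free across branches:
  forall p. exists x1. exists z. exists u. forall w. (C(p) | C(z) & C(x1) | C(u) | C(w))

forall p. exists x1. exists z. exists u. forall w. (C(p) | C(z) & C(x1) | C(u) | C(w))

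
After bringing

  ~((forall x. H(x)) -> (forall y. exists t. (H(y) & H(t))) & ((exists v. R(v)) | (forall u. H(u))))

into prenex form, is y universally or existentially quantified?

existential

Eliminate → and ↔ using ¬ and ∨.
  ~(~(forall x. H(x)) | (forall y. exists t. (H(y) & H(t))) & ((exists v. R(v)) | (forall u. H(u))))
Move each ¬ inward, flipping quantifiers it crosses:
  (forall x. H(x)) & ((exists y. forall t. (~H(y) | ~H(t))) | (forall v. ~R(v)) & (exists u. ~H(u)))
All bound variables are already distinct, so no renaming is needed.
Finally move all quantifiers to the prefix:
  forall x. exists y. forall t. forall v. exists u. (H(x) & (~H(y) | ~H(t) | ~R(v) & ~H(u)))
The quantifier forall y sits under an odd number of negations (counting the antecedent side of each →), so it flips to exists y.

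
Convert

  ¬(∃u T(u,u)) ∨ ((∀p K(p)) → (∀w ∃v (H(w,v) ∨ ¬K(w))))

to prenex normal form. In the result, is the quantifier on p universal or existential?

Eliminate → and ↔ using ¬ and ∨.
  ¬(∃u T(u,u)) ∨ ¬(∀p K(p)) ∨ (∀w ∃v (H(w,v) ∨ ¬K(w)))
Drive negations inward (¬∀x A ≡ ∃x ¬A, ¬∃x A ≡ ∀x ¬A, De Morgan for ∧/∨):
  (∀u ¬T(u,u)) ∨ (∃p ¬K(p)) ∨ (∀w ∃v (H(w,v) ∨ ¬K(w)))
Finally move all quantifiers to the prefix:
  ∀u ∃p ∀w ∃v (¬T(u,u) ∨ ¬K(p) ∨ H(w,v) ∨ ¬K(w))
The quantifier ∀p sits under an odd number of negations (counting the antecedent side of each →), so it flips to ∃p.

existential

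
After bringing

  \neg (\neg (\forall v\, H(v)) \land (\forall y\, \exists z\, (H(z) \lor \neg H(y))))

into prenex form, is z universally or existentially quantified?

Drive negations inward (¬∀x A ≡ ∃x ¬A, ¬∃x A ≡ ∀x ¬A, De Morgan for ∧/∨):
  (\forall v\, H(v)) \lor (\exists y\, \forall z\, (\neg H(z) \land H(y)))
All bound variables are already distinct, so no renaming is needed.
Extract every quantifier outward, since the variables are now distinct and don't occur free across branches:
  \forall v\, \exists y\, \forall z\, (H(v) \lor \neg H(z) \land H(y))
The quantifier \exists z sits under an odd number of negations, so it flips to \forall z.

universal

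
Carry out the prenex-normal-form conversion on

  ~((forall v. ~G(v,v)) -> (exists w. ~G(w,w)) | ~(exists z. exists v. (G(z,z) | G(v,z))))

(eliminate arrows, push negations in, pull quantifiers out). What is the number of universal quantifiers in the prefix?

2

Rewrite implications/biconditionals: A → B as ¬A ∨ B.
  ~(~(forall v. ~G(v,v)) | (exists w. ~G(w,w)) | ~(exists z. exists v. (G(z,z) | G(v,z))))
Push ¬ through the quantifiers and connectives to reach negation normal form:
  (forall v. ~G(v,v)) & (forall w. G(w,w)) & (exists z. exists v. (G(z,z) | G(v,z)))
Rename bound variables to avoid capture: v↦x.
  (forall v. ~G(v,v)) & (forall w. G(w,w)) & (exists z. exists x. (G(z,z) | G(x,z)))
Extract every quantifier outward, since the variables are now distinct and don't occur free across branches:
  forall v. forall w. exists z. exists x. (~G(v,v) & G(w,w) & (G(z,z) | G(x,z)))
The prefix is forall v forall w exists z exists x: 2 universal, 2 existential.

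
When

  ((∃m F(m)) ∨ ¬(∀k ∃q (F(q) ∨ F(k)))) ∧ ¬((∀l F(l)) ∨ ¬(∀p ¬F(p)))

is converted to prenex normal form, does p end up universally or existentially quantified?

universal

Move each ¬ inward, flipping quantifiers it crosses:
  ((∃m F(m)) ∨ (∃k ∀q (¬F(q) ∧ ¬F(k)))) ∧ (∃l ¬F(l)) ∧ (∀p ¬F(p))
All bound variables are already distinct, so no renaming is needed.
Finally move all quantifiers to the prefix:
  ∃m ∃k ∀q ∃l ∀p ((F(m) ∨ ¬F(q) ∧ ¬F(k)) ∧ ¬F(l) ∧ ¬F(p))
The quantifier ∀p sits under an even number of negations, so it remains universal.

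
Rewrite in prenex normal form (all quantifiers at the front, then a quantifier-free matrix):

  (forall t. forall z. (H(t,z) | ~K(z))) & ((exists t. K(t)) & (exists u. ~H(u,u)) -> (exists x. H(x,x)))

First replace A → B with ¬A ∨ B.
  (forall t. forall z. (H(t,z) | ~K(z))) & (~((exists t. K(t)) & (exists u. ~H(u,u))) | (exists x. H(x,x)))
Drive negations inward (¬∀x A ≡ ∃x ¬A, ¬∃x A ≡ ∀x ¬A, De Morgan for ∧/∨):
  (forall t. forall z. (H(t,z) | ~K(z))) & ((forall t. ~K(t)) | (forall u. H(u,u)) | (exists x. H(x,x)))
Rename bound variables to avoid capture: t↦w.
  (forall t. forall z. (H(t,z) | ~K(z))) & ((forall w. ~K(w)) | (forall u. H(u,u)) | (exists x. H(x,x)))
Finally move all quantifiers to the prefix:
  forall t. forall z. forall w. forall u. exists x. ((H(t,z) | ~K(z)) & (~K(w) | H(u,u) | H(x,x)))

forall t. forall z. forall w. forall u. exists x. ((H(t,z) | ~K(z)) & (~K(w) | H(u,u) | H(x,x)))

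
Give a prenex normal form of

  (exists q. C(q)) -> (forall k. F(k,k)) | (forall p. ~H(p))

First replace A → B with ¬A ∨ B.
  ~(exists q. C(q)) | (forall k. F(k,k)) | (forall p. ~H(p))
Push ¬ through the quantifiers and connectives to reach negation normal form:
  (forall q. ~C(q)) | (forall k. F(k,k)) | (forall p. ~H(p))
Pull the quantifiers to the front (each side's bound variable is not free in the other side):
  forall q. forall k. forall p. (~C(q) | F(k,k) | ~H(p))

forall q. forall k. forall p. (~C(q) | F(k,k) | ~H(p))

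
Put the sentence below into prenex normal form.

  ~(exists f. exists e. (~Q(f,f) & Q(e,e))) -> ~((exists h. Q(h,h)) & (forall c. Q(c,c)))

exists f. exists e. forall h. exists c. (~Q(f,f) & Q(e,e) | ~Q(h,h) | ~Q(c,c))

Eliminate → and ↔ using ¬ and ∨.
  ~~(exists f. exists e. (~Q(f,f) & Q(e,e))) | ~((exists h. Q(h,h)) & (forall c. Q(c,c)))
Move each ¬ inward, flipping quantifiers it crosses:
  (exists f. exists e. (~Q(f,f) & Q(e,e))) | (forall h. ~Q(h,h)) | (exists c. ~Q(c,c))
Finally move all quantifiers to the prefix:
  exists f. exists e. forall h. exists c. (~Q(f,f) & Q(e,e) | ~Q(h,h) | ~Q(c,c))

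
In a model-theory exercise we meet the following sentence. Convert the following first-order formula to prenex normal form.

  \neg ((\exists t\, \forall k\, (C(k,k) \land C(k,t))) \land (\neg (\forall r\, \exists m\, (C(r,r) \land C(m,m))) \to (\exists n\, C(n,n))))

Eliminate → and ↔ using ¬ and ∨.
  \neg ((\exists t\, \forall k\, (C(k,k) \land C(k,t))) \land (\neg \neg (\forall r\, \exists m\, (C(r,r) \land C(m,m))) \lor (\exists n\, C(n,n))))
Push ¬ through the quantifiers and connectives to reach negation normal form:
  (\forall t\, \exists k\, (\neg C(k,k) \lor \neg C(k,t))) \lor (\exists r\, \forall m\, (\neg C(r,r) \lor \neg C(m,m))) \land (\forall n\, \neg C(n,n))
Pull the quantifiers to the front (each side's bound variable is not free in the other side):
  \forall t\, \exists k\, \exists r\, \forall m\, \forall n\, (\neg C(k,k) \lor \neg C(k,t) \lor (\neg C(r,r) \lor \neg C(m,m)) \land \neg C(n,n))

\forall t\, \exists k\, \exists r\, \forall m\, \forall n\, (\neg C(k,k) \lor \neg C(k,t) \lor (\neg C(r,r) \lor \neg C(m,m)) \land \neg C(n,n))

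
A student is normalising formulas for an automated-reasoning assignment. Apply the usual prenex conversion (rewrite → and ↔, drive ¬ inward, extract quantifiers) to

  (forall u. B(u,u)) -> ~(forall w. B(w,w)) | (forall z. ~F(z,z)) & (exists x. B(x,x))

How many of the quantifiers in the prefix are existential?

Eliminate → and ↔ using ¬ and ∨.
  ~(forall u. B(u,u)) | ~(forall w. B(w,w)) | (forall z. ~F(z,z)) & (exists x. B(x,x))
Move each ¬ inward, flipping quantifiers it crosses:
  (exists u. ~B(u,u)) | (exists w. ~B(w,w)) | (forall z. ~F(z,z)) & (exists x. B(x,x))
All bound variables are already distinct, so no renaming is needed.
Pull the quantifiers to the front (each side's bound variable is not free in the other side):
  exists u. exists w. forall z. exists x. (~B(u,u) | ~B(w,w) | ~F(z,z) & B(x,x))
The prefix is exists u exists w forall z exists x: 1 universal, 3 existential.

3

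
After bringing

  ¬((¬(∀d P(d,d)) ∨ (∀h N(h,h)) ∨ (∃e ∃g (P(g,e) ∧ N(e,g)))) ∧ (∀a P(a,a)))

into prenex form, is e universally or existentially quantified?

universal

Push ¬ through the quantifiers and connectives to reach negation normal form:
  (∀d P(d,d)) ∧ (∃h ¬N(h,h)) ∧ (∀e ∀g (¬P(g,e) ∨ ¬N(e,g))) ∨ (∃a ¬P(a,a))
Extract every quantifier outward, since the variables are now distinct and don't occur free across branches:
  ∀d ∃h ∀e ∀g ∃a (P(d,d) ∧ ¬N(h,h) ∧ (¬P(g,e) ∨ ¬N(e,g)) ∨ ¬P(a,a))
The quantifier ∃e sits under an odd number of negations, so it flips to ∀e.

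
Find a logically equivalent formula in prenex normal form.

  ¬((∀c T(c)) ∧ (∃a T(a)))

Drive negations inward (¬∀x A ≡ ∃x ¬A, ¬∃x A ≡ ∀x ¬A, De Morgan for ∧/∨):
  (∃c ¬T(c)) ∨ (∀a ¬T(a))
All bound variables are already distinct, so no renaming is needed.
Finally move all quantifiers to the prefix:
  ∃c ∀a (¬T(c) ∨ ¬T(a))

∃c ∀a (¬T(c) ∨ ¬T(a))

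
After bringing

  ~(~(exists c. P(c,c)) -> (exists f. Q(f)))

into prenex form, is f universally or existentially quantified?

Rewrite implications/biconditionals: A → B as ¬A ∨ B.
  ~(~~(exists c. P(c,c)) | (exists f. Q(f)))
Drive negations inward (¬∀x A ≡ ∃x ¬A, ¬∃x A ≡ ∀x ¬A, De Morgan for ∧/∨):
  (forall c. ~P(c,c)) & (forall f. ~Q(f))
Finally move all quantifiers to the prefix:
  forall c. forall f. (~P(c,c) & ~Q(f))
The quantifier exists f sits under an odd number of negations (counting the antecedent side of each →), so it flips to forall f.

universal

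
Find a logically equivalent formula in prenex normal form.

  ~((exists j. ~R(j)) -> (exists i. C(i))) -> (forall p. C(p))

Rewrite implications/biconditionals: A → B as ¬A ∨ B.
  ~~(~(exists j. ~R(j)) | (exists i. C(i))) | (forall p. C(p))
Push ¬ through the quantifiers and connectives to reach negation normal form:
  (forall j. R(j)) | (exists i. C(i)) | (forall p. C(p))
All bound variables are already distinct, so no renaming is needed.
Pull the quantifiers to the front (each side's bound variable is not free in the other side):
  forall j. exists i. forall p. (R(j) | C(i) | C(p))

forall j. exists i. forall p. (R(j) | C(i) | C(p))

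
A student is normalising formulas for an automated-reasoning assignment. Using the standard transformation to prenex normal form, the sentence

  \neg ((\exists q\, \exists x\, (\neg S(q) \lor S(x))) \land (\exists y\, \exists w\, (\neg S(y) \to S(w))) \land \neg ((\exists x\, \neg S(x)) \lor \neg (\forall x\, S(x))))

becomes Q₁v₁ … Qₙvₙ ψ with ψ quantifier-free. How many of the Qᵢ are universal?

4

Rewrite implications/biconditionals: A → B as ¬A ∨ B.
  \neg ((\exists q\, \exists x\, (\neg S(q) \lor S(x))) \land (\exists y\, \exists w\, (\neg \neg S(y) \lor S(w))) \land \neg ((\exists x\, \neg S(x)) \lor \neg (\forall x\, S(x))))
Move each ¬ inward, flipping quantifiers it crosses:
  (\forall q\, \forall x\, (S(q) \land \neg S(x))) \lor (\forall y\, \forall w\, (\neg S(y) \land \neg S(w))) \lor (\exists x\, \neg S(x)) \lor (\exists x\, \neg S(x))
Standardize variables apart so no two quantifiers bind the same name: x↦w1, x↦p.
  (\forall q\, \forall x\, (S(q) \land \neg S(x))) \lor (\forall y\, \forall w\, (\neg S(y) \land \neg S(w))) \lor (\exists w1\, \neg S(w1)) \lor (\exists p\, \neg S(p))
Pull the quantifiers to the front (each side's bound variable is not free in the other side):
  \forall q\, \forall x\, \forall y\, \forall w\, \exists w1\, \exists p\, (S(q) \land \neg S(x) \lor \neg S(y) \land \neg S(w) \lor \neg S(w1) \lor \neg S(p))
The prefix is \forall q \forall x \forall y \forall w \exists w1 \exists p: 4 universal, 2 existential.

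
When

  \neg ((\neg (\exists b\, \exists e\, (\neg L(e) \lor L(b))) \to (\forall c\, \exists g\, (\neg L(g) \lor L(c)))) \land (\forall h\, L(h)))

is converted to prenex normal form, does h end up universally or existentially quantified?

existential

First replace A → B with ¬A ∨ B.
  \neg ((\neg \neg (\exists b\, \exists e\, (\neg L(e) \lor L(b))) \lor (\forall c\, \exists g\, (\neg L(g) \lor L(c)))) \land (\forall h\, L(h)))
Move each ¬ inward, flipping quantifiers it crosses:
  (\forall b\, \forall e\, (L(e) \land \neg L(b))) \land (\exists c\, \forall g\, (L(g) \land \neg L(c))) \lor (\exists h\, \neg L(h))
All bound variables are already distinct, so no renaming is needed.
Finally move all quantifiers to the prefix:
  \forall b\, \forall e\, \exists c\, \forall g\, \exists h\, (L(e) \land \neg L(b) \land L(g) \land \neg L(c) \lor \neg L(h))
The quantifier \forall h sits under an odd number of negations (counting the antecedent side of each →), so it flips to \exists h.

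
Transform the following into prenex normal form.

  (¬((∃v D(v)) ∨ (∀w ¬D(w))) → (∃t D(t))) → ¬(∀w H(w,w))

Eliminate → and ↔ using ¬ and ∨.
  ¬(¬¬((∃v D(v)) ∨ (∀w ¬D(w))) ∨ (∃t D(t))) ∨ ¬(∀w H(w,w))
Push ¬ through the quantifiers and connectives to reach negation normal form:
  (∀v ¬D(v)) ∧ (∃w D(w)) ∧ (∀t ¬D(t)) ∨ (∃w ¬H(w,w))
Standardize variables apart so no two quantifiers bind the same name: w↦z1.
  (∀v ¬D(v)) ∧ (∃w D(w)) ∧ (∀t ¬D(t)) ∨ (∃z1 ¬H(z1,z1))
Finally move all quantifiers to the prefix:
  ∀v ∃w ∀t ∃z1 (¬D(v) ∧ D(w) ∧ ¬D(t) ∨ ¬H(z1,z1))

∀v ∃w ∀t ∃z1 (¬D(v) ∧ D(w) ∧ ¬D(t) ∨ ¬H(z1,z1))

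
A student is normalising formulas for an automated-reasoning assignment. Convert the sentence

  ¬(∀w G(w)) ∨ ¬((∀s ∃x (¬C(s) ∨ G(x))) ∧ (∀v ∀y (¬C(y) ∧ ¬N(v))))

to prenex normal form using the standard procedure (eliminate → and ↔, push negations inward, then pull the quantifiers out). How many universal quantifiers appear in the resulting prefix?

Drive negations inward (¬∀x A ≡ ∃x ¬A, ¬∃x A ≡ ∀x ¬A, De Morgan for ∧/∨):
  (∃w ¬G(w)) ∨ (∃s ∀x (C(s) ∧ ¬G(x))) ∨ (∃v ∃y (C(y) ∨ N(v)))
All bound variables are already distinct, so no renaming is needed.
Pull the quantifiers to the front (each side's bound variable is not free in the other side):
  ∃w ∃s ∀x ∃v ∃y (¬G(w) ∨ C(s) ∧ ¬G(x) ∨ C(y) ∨ N(v))
The prefix is ∃w ∃s ∀x ∃v ∃y: 1 universal, 4 existential.

1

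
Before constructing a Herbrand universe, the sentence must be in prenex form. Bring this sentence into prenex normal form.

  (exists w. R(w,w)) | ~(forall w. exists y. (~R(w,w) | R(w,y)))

exists w. exists x1. forall y. (R(w,w) | R(x1,x1) & ~R(x1,y))

Drive negations inward (¬∀x A ≡ ∃x ¬A, ¬∃x A ≡ ∀x ¬A, De Morgan for ∧/∨):
  (exists w. R(w,w)) | (exists w. forall y. (R(w,w) & ~R(w,y)))
Give each quantifier a distinct variable: w↦x1.
  (exists w. R(w,w)) | (exists x1. forall y. (R(x1,x1) & ~R(x1,y)))
Finally move all quantifiers to the prefix:
  exists w. exists x1. forall y. (R(w,w) | R(x1,x1) & ~R(x1,y))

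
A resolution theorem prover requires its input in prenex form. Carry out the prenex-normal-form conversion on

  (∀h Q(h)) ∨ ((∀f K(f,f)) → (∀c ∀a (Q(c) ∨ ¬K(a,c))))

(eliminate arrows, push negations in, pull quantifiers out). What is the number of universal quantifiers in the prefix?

3

First replace A → B with ¬A ∨ B.
  (∀h Q(h)) ∨ ¬(∀f K(f,f)) ∨ (∀c ∀a (Q(c) ∨ ¬K(a,c)))
Move each ¬ inward, flipping quantifiers it crosses:
  (∀h Q(h)) ∨ (∃f ¬K(f,f)) ∨ (∀c ∀a (Q(c) ∨ ¬K(a,c)))
All bound variables are already distinct, so no renaming is needed.
Finally move all quantifiers to the prefix:
  ∀h ∃f ∀c ∀a (Q(h) ∨ ¬K(f,f) ∨ Q(c) ∨ ¬K(a,c))
The prefix is ∀h ∃f ∀c ∀a: 3 universal, 1 existential.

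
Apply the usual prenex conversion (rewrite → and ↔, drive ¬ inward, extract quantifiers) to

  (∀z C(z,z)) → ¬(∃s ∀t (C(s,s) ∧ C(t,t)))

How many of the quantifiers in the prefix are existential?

Rewrite implications/biconditionals: A → B as ¬A ∨ B.
  ¬(∀z C(z,z)) ∨ ¬(∃s ∀t (C(s,s) ∧ C(t,t)))
Push ¬ through the quantifiers and connectives to reach negation normal form:
  (∃z ¬C(z,z)) ∨ (∀s ∃t (¬C(s,s) ∨ ¬C(t,t)))
Pull the quantifiers to the front (each side's bound variable is not free in the other side):
  ∃z ∀s ∃t (¬C(z,z) ∨ ¬C(s,s) ∨ ¬C(t,t))
The prefix is ∃z ∀s ∃t: 1 universal, 2 existential.

2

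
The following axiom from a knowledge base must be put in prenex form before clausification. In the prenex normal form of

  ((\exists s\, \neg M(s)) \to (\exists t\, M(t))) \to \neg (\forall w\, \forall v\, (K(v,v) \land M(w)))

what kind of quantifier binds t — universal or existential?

universal

Rewrite implications/biconditionals: A → B as ¬A ∨ B.
  \neg (\neg (\exists s\, \neg M(s)) \lor (\exists t\, M(t))) \lor \neg (\forall w\, \forall v\, (K(v,v) \land M(w)))
Drive negations inward (¬∀x A ≡ ∃x ¬A, ¬∃x A ≡ ∀x ¬A, De Morgan for ∧/∨):
  (\exists s\, \neg M(s)) \land (\forall t\, \neg M(t)) \lor (\exists w\, \exists v\, (\neg K(v,v) \lor \neg M(w)))
Extract every quantifier outward, since the variables are now distinct and don't occur free across branches:
  \exists s\, \forall t\, \exists w\, \exists v\, (\neg M(s) \land \neg M(t) \lor \neg K(v,v) \lor \neg M(w))
The quantifier \exists t sits under an odd number of negations (counting the antecedent side of each →), so it flips to \forall t.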